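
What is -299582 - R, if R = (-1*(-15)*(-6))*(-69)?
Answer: -305792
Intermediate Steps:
R = 6210 (R = (15*(-6))*(-69) = -90*(-69) = 6210)
-299582 - R = -299582 - 1*6210 = -299582 - 6210 = -305792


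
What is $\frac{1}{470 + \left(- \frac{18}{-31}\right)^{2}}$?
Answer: $\frac{961}{451994} \approx 0.0021261$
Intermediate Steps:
$\frac{1}{470 + \left(- \frac{18}{-31}\right)^{2}} = \frac{1}{470 + \left(\left(-18\right) \left(- \frac{1}{31}\right)\right)^{2}} = \frac{1}{470 + \left(\frac{18}{31}\right)^{2}} = \frac{1}{470 + \frac{324}{961}} = \frac{1}{\frac{451994}{961}} = \frac{961}{451994}$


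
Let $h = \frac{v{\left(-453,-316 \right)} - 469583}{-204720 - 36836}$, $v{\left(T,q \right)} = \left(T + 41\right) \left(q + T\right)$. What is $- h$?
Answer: $- \frac{152755}{241556} \approx -0.63238$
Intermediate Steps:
$v{\left(T,q \right)} = \left(41 + T\right) \left(T + q\right)$
$h = \frac{152755}{241556}$ ($h = \frac{\left(\left(-453\right)^{2} + 41 \left(-453\right) + 41 \left(-316\right) - -143148\right) - 469583}{-204720 - 36836} = \frac{\left(205209 - 18573 - 12956 + 143148\right) - 469583}{-241556} = \left(316828 - 469583\right) \left(- \frac{1}{241556}\right) = \left(-152755\right) \left(- \frac{1}{241556}\right) = \frac{152755}{241556} \approx 0.63238$)
$- h = \left(-1\right) \frac{152755}{241556} = - \frac{152755}{241556}$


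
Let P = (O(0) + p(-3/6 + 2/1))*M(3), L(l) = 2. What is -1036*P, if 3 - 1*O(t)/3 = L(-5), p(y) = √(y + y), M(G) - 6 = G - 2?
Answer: -21756 - 7252*√3 ≈ -34317.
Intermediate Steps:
M(G) = 4 + G (M(G) = 6 + (G - 2) = 6 + (-2 + G) = 4 + G)
p(y) = √2*√y (p(y) = √(2*y) = √2*√y)
O(t) = 3 (O(t) = 9 - 3*2 = 9 - 6 = 3)
P = 21 + 7*√3 (P = (3 + √2*√(-3/6 + 2/1))*(4 + 3) = (3 + √2*√(-3*⅙ + 2*1))*7 = (3 + √2*√(-½ + 2))*7 = (3 + √2*√(3/2))*7 = (3 + √2*(√6/2))*7 = (3 + √3)*7 = 21 + 7*√3 ≈ 33.124)
-1036*P = -1036*(21 + 7*√3) = -21756 - 7252*√3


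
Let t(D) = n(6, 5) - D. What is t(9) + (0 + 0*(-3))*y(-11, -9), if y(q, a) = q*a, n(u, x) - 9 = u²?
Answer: 36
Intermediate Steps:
n(u, x) = 9 + u²
y(q, a) = a*q
t(D) = 45 - D (t(D) = (9 + 6²) - D = (9 + 36) - D = 45 - D)
t(9) + (0 + 0*(-3))*y(-11, -9) = (45 - 1*9) + (0 + 0*(-3))*(-9*(-11)) = (45 - 9) + (0 + 0)*99 = 36 + 0*99 = 36 + 0 = 36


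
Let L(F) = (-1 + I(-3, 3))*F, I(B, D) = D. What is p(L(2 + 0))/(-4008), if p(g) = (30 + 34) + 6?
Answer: -35/2004 ≈ -0.017465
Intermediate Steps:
L(F) = 2*F (L(F) = (-1 + 3)*F = 2*F)
p(g) = 70 (p(g) = 64 + 6 = 70)
p(L(2 + 0))/(-4008) = 70/(-4008) = 70*(-1/4008) = -35/2004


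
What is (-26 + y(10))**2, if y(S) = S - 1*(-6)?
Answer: 100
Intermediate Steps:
y(S) = 6 + S (y(S) = S + 6 = 6 + S)
(-26 + y(10))**2 = (-26 + (6 + 10))**2 = (-26 + 16)**2 = (-10)**2 = 100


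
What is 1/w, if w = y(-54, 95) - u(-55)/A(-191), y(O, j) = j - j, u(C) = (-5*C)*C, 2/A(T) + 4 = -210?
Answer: -1/1618375 ≈ -6.1790e-7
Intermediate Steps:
A(T) = -1/107 (A(T) = 2/(-4 - 210) = 2/(-214) = 2*(-1/214) = -1/107)
u(C) = -5*C²
y(O, j) = 0
w = -1618375 (w = 0 - (-5*(-55)²)/(-1/107) = 0 - (-5*3025)*(-107) = 0 - (-15125)*(-107) = 0 - 1*1618375 = 0 - 1618375 = -1618375)
1/w = 1/(-1618375) = -1/1618375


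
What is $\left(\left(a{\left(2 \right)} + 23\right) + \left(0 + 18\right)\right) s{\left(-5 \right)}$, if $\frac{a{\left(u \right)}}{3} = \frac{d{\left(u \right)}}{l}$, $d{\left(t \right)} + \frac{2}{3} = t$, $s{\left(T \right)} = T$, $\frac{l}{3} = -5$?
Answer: $- \frac{611}{3} \approx -203.67$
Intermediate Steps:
$l = -15$ ($l = 3 \left(-5\right) = -15$)
$d{\left(t \right)} = - \frac{2}{3} + t$
$a{\left(u \right)} = \frac{2}{15} - \frac{u}{5}$ ($a{\left(u \right)} = 3 \frac{- \frac{2}{3} + u}{-15} = 3 \left(- \frac{2}{3} + u\right) \left(- \frac{1}{15}\right) = 3 \left(\frac{2}{45} - \frac{u}{15}\right) = \frac{2}{15} - \frac{u}{5}$)
$\left(\left(a{\left(2 \right)} + 23\right) + \left(0 + 18\right)\right) s{\left(-5 \right)} = \left(\left(\left(\frac{2}{15} - \frac{2}{5}\right) + 23\right) + \left(0 + 18\right)\right) \left(-5\right) = \left(\left(\left(\frac{2}{15} - \frac{2}{5}\right) + 23\right) + 18\right) \left(-5\right) = \left(\left(- \frac{4}{15} + 23\right) + 18\right) \left(-5\right) = \left(\frac{341}{15} + 18\right) \left(-5\right) = \frac{611}{15} \left(-5\right) = - \frac{611}{3}$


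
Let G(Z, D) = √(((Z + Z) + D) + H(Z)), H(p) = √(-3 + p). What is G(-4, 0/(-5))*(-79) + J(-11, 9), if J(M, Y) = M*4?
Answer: -44 - 79*√(-8 + I*√7) ≈ -80.466 - 226.4*I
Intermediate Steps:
G(Z, D) = √(D + √(-3 + Z) + 2*Z) (G(Z, D) = √(((Z + Z) + D) + √(-3 + Z)) = √((2*Z + D) + √(-3 + Z)) = √((D + 2*Z) + √(-3 + Z)) = √(D + √(-3 + Z) + 2*Z))
J(M, Y) = 4*M
G(-4, 0/(-5))*(-79) + J(-11, 9) = √(0/(-5) + √(-3 - 4) + 2*(-4))*(-79) + 4*(-11) = √(0*(-⅕) + √(-7) - 8)*(-79) - 44 = √(0 + I*√7 - 8)*(-79) - 44 = √(-8 + I*√7)*(-79) - 44 = -79*√(-8 + I*√7) - 44 = -44 - 79*√(-8 + I*√7)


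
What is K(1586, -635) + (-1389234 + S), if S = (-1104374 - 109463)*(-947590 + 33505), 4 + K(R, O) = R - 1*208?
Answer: 1109548806285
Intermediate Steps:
K(R, O) = -212 + R (K(R, O) = -4 + (R - 1*208) = -4 + (R - 208) = -4 + (-208 + R) = -212 + R)
S = 1109550194145 (S = -1213837*(-914085) = 1109550194145)
K(1586, -635) + (-1389234 + S) = (-212 + 1586) + (-1389234 + 1109550194145) = 1374 + 1109548804911 = 1109548806285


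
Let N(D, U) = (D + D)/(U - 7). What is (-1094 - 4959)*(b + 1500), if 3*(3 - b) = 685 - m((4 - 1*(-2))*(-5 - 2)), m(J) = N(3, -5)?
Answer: -15429097/2 ≈ -7.7146e+6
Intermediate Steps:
N(D, U) = 2*D/(-7 + U) (N(D, U) = (2*D)/(-7 + U) = 2*D/(-7 + U))
m(J) = -½ (m(J) = 2*3/(-7 - 5) = 2*3/(-12) = 2*3*(-1/12) = -½)
b = -451/2 (b = 3 - (685 - 1*(-½))/3 = 3 - (685 + ½)/3 = 3 - ⅓*1371/2 = 3 - 457/2 = -451/2 ≈ -225.50)
(-1094 - 4959)*(b + 1500) = (-1094 - 4959)*(-451/2 + 1500) = -6053*2549/2 = -15429097/2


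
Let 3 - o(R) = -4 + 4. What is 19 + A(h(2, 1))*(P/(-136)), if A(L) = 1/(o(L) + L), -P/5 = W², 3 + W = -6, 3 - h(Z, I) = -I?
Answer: 18493/952 ≈ 19.425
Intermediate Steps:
h(Z, I) = 3 + I (h(Z, I) = 3 - (-1)*I = 3 + I)
W = -9 (W = -3 - 6 = -9)
P = -405 (P = -5*(-9)² = -5*81 = -405)
o(R) = 3 (o(R) = 3 - (-4 + 4) = 3 - 1*0 = 3 + 0 = 3)
A(L) = 1/(3 + L)
19 + A(h(2, 1))*(P/(-136)) = 19 + (-405/(-136))/(3 + (3 + 1)) = 19 + (-405*(-1/136))/(3 + 4) = 19 + (405/136)/7 = 19 + (⅐)*(405/136) = 19 + 405/952 = 18493/952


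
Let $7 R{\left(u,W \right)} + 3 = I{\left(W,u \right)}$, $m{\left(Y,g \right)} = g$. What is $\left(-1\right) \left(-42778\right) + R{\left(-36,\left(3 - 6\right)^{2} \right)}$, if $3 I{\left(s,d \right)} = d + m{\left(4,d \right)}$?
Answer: $\frac{299419}{7} \approx 42774.0$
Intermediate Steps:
$I{\left(s,d \right)} = \frac{2 d}{3}$ ($I{\left(s,d \right)} = \frac{d + d}{3} = \frac{2 d}{3}$)
$R{\left(u,W \right)} = - \frac{3}{7} + \frac{2 u}{21}$ ($R{\left(u,W \right)} = - \frac{3}{7} + \frac{\frac{2}{3} u}{7} = - \frac{3}{7} + \frac{2 u}{21}$)
$\left(-1\right) \left(-42778\right) + R{\left(-36,\left(3 - 6\right)^{2} \right)} = \left(-1\right) \left(-42778\right) + \left(- \frac{3}{7} + \frac{2}{21} \left(-36\right)\right) = 42778 - \frac{27}{7} = \frac{299419}{7}$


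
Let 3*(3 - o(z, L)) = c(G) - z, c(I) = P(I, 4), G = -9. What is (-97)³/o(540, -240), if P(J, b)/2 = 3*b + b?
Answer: -2738019/517 ≈ -5296.0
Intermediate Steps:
P(J, b) = 8*b (P(J, b) = 2*(3*b + b) = 2*(4*b) = 8*b)
c(I) = 32 (c(I) = 8*4 = 32)
o(z, L) = -23/3 + z/3 (o(z, L) = 3 - (32 - z)/3 = 3 + (-32/3 + z/3) = -23/3 + z/3)
(-97)³/o(540, -240) = (-97)³/(-23/3 + (⅓)*540) = -912673/(-23/3 + 180) = -912673/517/3 = -912673*3/517 = -2738019/517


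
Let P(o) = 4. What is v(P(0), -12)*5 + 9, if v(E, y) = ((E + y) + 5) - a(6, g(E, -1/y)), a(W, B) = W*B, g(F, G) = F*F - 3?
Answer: -396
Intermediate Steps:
g(F, G) = -3 + F² (g(F, G) = F² - 3 = -3 + F²)
a(W, B) = B*W
v(E, y) = 23 + E + y - 6*E² (v(E, y) = ((E + y) + 5) - (-3 + E²)*6 = (5 + E + y) - (-18 + 6*E²) = (5 + E + y) + (18 - 6*E²) = 23 + E + y - 6*E²)
v(P(0), -12)*5 + 9 = (23 + 4 - 12 - 6*4²)*5 + 9 = (23 + 4 - 12 - 6*16)*5 + 9 = (23 + 4 - 12 - 96)*5 + 9 = -81*5 + 9 = -405 + 9 = -396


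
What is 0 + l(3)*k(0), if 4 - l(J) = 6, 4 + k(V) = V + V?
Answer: 8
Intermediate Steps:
k(V) = -4 + 2*V (k(V) = -4 + (V + V) = -4 + 2*V)
l(J) = -2 (l(J) = 4 - 1*6 = 4 - 6 = -2)
0 + l(3)*k(0) = 0 - 2*(-4 + 2*0) = 0 - 2*(-4 + 0) = 0 - 2*(-4) = 0 + 8 = 8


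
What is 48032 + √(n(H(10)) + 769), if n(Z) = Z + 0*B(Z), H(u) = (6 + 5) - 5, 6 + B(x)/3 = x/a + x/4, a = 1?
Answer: 48032 + 5*√31 ≈ 48060.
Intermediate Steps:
B(x) = -18 + 15*x/4 (B(x) = -18 + 3*(x/1 + x/4) = -18 + 3*(x*1 + x*(¼)) = -18 + 3*(x + x/4) = -18 + 3*(5*x/4) = -18 + 15*x/4)
H(u) = 6 (H(u) = 11 - 5 = 6)
n(Z) = Z (n(Z) = Z + 0*(-18 + 15*Z/4) = Z + 0 = Z)
48032 + √(n(H(10)) + 769) = 48032 + √(6 + 769) = 48032 + √775 = 48032 + 5*√31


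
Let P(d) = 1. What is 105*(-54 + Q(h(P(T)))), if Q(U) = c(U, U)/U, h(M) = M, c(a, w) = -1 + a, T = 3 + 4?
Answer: -5670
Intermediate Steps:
T = 7
Q(U) = (-1 + U)/U
105*(-54 + Q(h(P(T)))) = 105*(-54 + (-1 + 1)/1) = 105*(-54 + 1*0) = 105*(-54 + 0) = 105*(-54) = -5670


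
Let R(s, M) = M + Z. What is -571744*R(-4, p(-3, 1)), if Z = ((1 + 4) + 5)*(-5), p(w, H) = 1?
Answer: 28015456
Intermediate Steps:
Z = -50 (Z = (5 + 5)*(-5) = 10*(-5) = -50)
R(s, M) = -50 + M (R(s, M) = M - 50 = -50 + M)
-571744*R(-4, p(-3, 1)) = -571744*(-50 + 1) = -571744*(-49) = 28015456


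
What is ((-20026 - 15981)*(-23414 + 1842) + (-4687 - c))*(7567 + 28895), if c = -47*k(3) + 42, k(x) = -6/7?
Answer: 198250006599066/7 ≈ 2.8321e+13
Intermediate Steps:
k(x) = -6/7 (k(x) = -6*⅐ = -6/7)
c = 576/7 (c = -47*(-6/7) + 42 = 282/7 + 42 = 576/7 ≈ 82.286)
((-20026 - 15981)*(-23414 + 1842) + (-4687 - c))*(7567 + 28895) = ((-20026 - 15981)*(-23414 + 1842) + (-4687 - 1*576/7))*(7567 + 28895) = (-36007*(-21572) + (-4687 - 576/7))*36462 = (776743004 - 33385/7)*36462 = (5437167643/7)*36462 = 198250006599066/7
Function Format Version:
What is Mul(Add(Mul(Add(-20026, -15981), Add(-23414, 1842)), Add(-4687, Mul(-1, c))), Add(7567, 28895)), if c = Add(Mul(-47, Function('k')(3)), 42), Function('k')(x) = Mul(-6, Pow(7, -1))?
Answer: Rational(198250006599066, 7) ≈ 2.8321e+13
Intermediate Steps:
Function('k')(x) = Rational(-6, 7) (Function('k')(x) = Mul(-6, Rational(1, 7)) = Rational(-6, 7))
c = Rational(576, 7) (c = Add(Mul(-47, Rational(-6, 7)), 42) = Add(Rational(282, 7), 42) = Rational(576, 7) ≈ 82.286)
Mul(Add(Mul(Add(-20026, -15981), Add(-23414, 1842)), Add(-4687, Mul(-1, c))), Add(7567, 28895)) = Mul(Add(Mul(Add(-20026, -15981), Add(-23414, 1842)), Add(-4687, Mul(-1, Rational(576, 7)))), Add(7567, 28895)) = Mul(Add(Mul(-36007, -21572), Add(-4687, Rational(-576, 7))), 36462) = Mul(Add(776743004, Rational(-33385, 7)), 36462) = Mul(Rational(5437167643, 7), 36462) = Rational(198250006599066, 7)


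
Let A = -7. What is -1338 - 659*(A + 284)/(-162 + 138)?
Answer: 150431/24 ≈ 6268.0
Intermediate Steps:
-1338 - 659*(A + 284)/(-162 + 138) = -1338 - 659*(-7 + 284)/(-162 + 138) = -1338 - 182543/(-24) = -1338 - 182543*(-1)/24 = -1338 - 659*(-277/24) = -1338 + 182543/24 = 150431/24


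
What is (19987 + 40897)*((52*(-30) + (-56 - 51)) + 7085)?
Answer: 329869512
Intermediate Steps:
(19987 + 40897)*((52*(-30) + (-56 - 51)) + 7085) = 60884*((-1560 - 107) + 7085) = 60884*(-1667 + 7085) = 60884*5418 = 329869512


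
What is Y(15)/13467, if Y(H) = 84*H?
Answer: 420/4489 ≈ 0.093562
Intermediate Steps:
Y(15)/13467 = (84*15)/13467 = 1260*(1/13467) = 420/4489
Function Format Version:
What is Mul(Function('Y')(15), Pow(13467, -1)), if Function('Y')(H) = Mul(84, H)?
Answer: Rational(420, 4489) ≈ 0.093562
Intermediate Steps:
Mul(Function('Y')(15), Pow(13467, -1)) = Mul(Mul(84, 15), Pow(13467, -1)) = Mul(1260, Rational(1, 13467)) = Rational(420, 4489)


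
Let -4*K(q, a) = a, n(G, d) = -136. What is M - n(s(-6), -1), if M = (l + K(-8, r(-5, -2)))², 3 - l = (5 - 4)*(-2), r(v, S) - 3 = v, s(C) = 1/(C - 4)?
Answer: 665/4 ≈ 166.25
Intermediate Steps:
s(C) = 1/(-4 + C)
r(v, S) = 3 + v
K(q, a) = -a/4
l = 5 (l = 3 - (5 - 4)*(-2) = 3 - (-2) = 3 - 1*(-2) = 3 + 2 = 5)
M = 121/4 (M = (5 - (3 - 5)/4)² = (5 - ¼*(-2))² = (5 + ½)² = (11/2)² = 121/4 ≈ 30.250)
M - n(s(-6), -1) = 121/4 - 1*(-136) = 121/4 + 136 = 665/4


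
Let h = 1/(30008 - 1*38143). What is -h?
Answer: 1/8135 ≈ 0.00012293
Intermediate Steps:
h = -1/8135 (h = 1/(30008 - 38143) = 1/(-8135) = -1/8135 ≈ -0.00012293)
-h = -1*(-1/8135) = 1/8135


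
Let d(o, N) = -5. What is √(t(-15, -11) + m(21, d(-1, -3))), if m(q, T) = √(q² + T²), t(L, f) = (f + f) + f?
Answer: √(-33 + √466) ≈ 3.3783*I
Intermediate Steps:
t(L, f) = 3*f (t(L, f) = 2*f + f = 3*f)
m(q, T) = √(T² + q²)
√(t(-15, -11) + m(21, d(-1, -3))) = √(3*(-11) + √((-5)² + 21²)) = √(-33 + √(25 + 441)) = √(-33 + √466)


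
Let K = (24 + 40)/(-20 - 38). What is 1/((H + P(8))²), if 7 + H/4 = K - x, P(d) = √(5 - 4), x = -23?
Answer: 841/3087049 ≈ 0.00027243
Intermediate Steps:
K = -32/29 (K = 64/(-58) = 64*(-1/58) = -32/29 ≈ -1.1034)
P(d) = 1 (P(d) = √1 = 1)
H = 1728/29 (H = -28 + 4*(-32/29 - 1*(-23)) = -28 + 4*(-32/29 + 23) = -28 + 4*(635/29) = -28 + 2540/29 = 1728/29 ≈ 59.586)
1/((H + P(8))²) = 1/((1728/29 + 1)²) = 1/((1757/29)²) = 1/(3087049/841) = 841/3087049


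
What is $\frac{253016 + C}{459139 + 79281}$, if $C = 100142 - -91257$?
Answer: $\frac{88883}{107684} \approx 0.82541$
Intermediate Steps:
$C = 191399$ ($C = 100142 + 91257 = 191399$)
$\frac{253016 + C}{459139 + 79281} = \frac{253016 + 191399}{459139 + 79281} = \frac{444415}{538420} = 444415 \cdot \frac{1}{538420} = \frac{88883}{107684}$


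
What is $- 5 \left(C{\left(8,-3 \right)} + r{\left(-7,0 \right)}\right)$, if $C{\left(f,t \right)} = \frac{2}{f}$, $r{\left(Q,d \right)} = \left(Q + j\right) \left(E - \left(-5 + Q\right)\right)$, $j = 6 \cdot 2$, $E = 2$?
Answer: $- \frac{1405}{4} \approx -351.25$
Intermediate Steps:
$j = 12$
$r{\left(Q,d \right)} = \left(7 - Q\right) \left(12 + Q\right)$ ($r{\left(Q,d \right)} = \left(Q + 12\right) \left(2 - \left(-5 + Q\right)\right) = \left(12 + Q\right) \left(7 - Q\right) = \left(7 - Q\right) \left(12 + Q\right)$)
$- 5 \left(C{\left(8,-3 \right)} + r{\left(-7,0 \right)}\right) = - 5 \left(\frac{2}{8} - -70\right) = - 5 \left(2 \cdot \frac{1}{8} + \left(84 - 49 + 35\right)\right) = - 5 \left(\frac{1}{4} + \left(84 - 49 + 35\right)\right) = - 5 \left(\frac{1}{4} + 70\right) = \left(-5\right) \frac{281}{4} = - \frac{1405}{4}$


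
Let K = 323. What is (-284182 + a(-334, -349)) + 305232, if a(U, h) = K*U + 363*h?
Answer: -213519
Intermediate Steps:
a(U, h) = 323*U + 363*h
(-284182 + a(-334, -349)) + 305232 = (-284182 + (323*(-334) + 363*(-349))) + 305232 = (-284182 + (-107882 - 126687)) + 305232 = (-284182 - 234569) + 305232 = -518751 + 305232 = -213519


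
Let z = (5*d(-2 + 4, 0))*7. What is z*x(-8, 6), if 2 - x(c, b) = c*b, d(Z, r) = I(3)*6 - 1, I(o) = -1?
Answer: -12250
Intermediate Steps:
d(Z, r) = -7 (d(Z, r) = -1*6 - 1 = -6 - 1 = -7)
z = -245 (z = (5*(-7))*7 = -35*7 = -245)
x(c, b) = 2 - b*c (x(c, b) = 2 - c*b = 2 - b*c)
z*x(-8, 6) = -245*(2 - 1*6*(-8)) = -245*(2 + 48) = -245*50 = -12250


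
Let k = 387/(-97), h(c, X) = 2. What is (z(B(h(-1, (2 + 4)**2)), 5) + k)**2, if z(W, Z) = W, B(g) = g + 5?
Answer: 85264/9409 ≈ 9.0620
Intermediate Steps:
B(g) = 5 + g
k = -387/97 (k = 387*(-1/97) = -387/97 ≈ -3.9897)
(z(B(h(-1, (2 + 4)**2)), 5) + k)**2 = ((5 + 2) - 387/97)**2 = (7 - 387/97)**2 = (292/97)**2 = 85264/9409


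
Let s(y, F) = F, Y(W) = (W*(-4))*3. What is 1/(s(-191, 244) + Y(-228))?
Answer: 1/2980 ≈ 0.00033557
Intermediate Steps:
Y(W) = -12*W (Y(W) = -4*W*3 = -12*W)
1/(s(-191, 244) + Y(-228)) = 1/(244 - 12*(-228)) = 1/(244 + 2736) = 1/2980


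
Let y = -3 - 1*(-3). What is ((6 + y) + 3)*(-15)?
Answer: -135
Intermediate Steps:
y = 0 (y = -3 + 3 = 0)
((6 + y) + 3)*(-15) = ((6 + 0) + 3)*(-15) = (6 + 3)*(-15) = 9*(-15) = -135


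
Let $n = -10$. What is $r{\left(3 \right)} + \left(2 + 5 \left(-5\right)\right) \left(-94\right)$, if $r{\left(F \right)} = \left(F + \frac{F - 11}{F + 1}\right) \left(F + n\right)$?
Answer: $2155$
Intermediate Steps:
$r{\left(F \right)} = \left(-10 + F\right) \left(F + \frac{-11 + F}{1 + F}\right)$ ($r{\left(F \right)} = \left(F + \frac{F - 11}{F + 1}\right) \left(F - 10\right) = \left(F + \frac{-11 + F}{1 + F}\right) \left(-10 + F\right) = \left(-10 + F\right) \left(F + \frac{-11 + F}{1 + F}\right)$)
$r{\left(3 \right)} + \left(2 + 5 \left(-5\right)\right) \left(-94\right) = \frac{110 + 3^{3} - 93 - 8 \cdot 3^{2}}{1 + 3} + \left(2 + 5 \left(-5\right)\right) \left(-94\right) = \frac{110 + 27 - 93 - 72}{4} + \left(2 - 25\right) \left(-94\right) = \frac{110 + 27 - 93 - 72}{4} - -2162 = \frac{1}{4} \left(-28\right) + 2162 = -7 + 2162 = 2155$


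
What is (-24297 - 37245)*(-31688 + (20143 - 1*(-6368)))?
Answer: 318602934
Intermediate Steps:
(-24297 - 37245)*(-31688 + (20143 - 1*(-6368))) = -61542*(-31688 + (20143 + 6368)) = -61542*(-31688 + 26511) = -61542*(-5177) = 318602934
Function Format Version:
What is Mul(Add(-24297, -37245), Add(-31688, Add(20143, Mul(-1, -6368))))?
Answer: 318602934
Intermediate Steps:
Mul(Add(-24297, -37245), Add(-31688, Add(20143, Mul(-1, -6368)))) = Mul(-61542, Add(-31688, Add(20143, 6368))) = Mul(-61542, Add(-31688, 26511)) = Mul(-61542, -5177) = 318602934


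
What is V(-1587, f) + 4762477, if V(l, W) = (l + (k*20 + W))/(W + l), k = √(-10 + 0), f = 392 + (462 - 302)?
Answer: 4762478 - 4*I*√10/207 ≈ 4.7625e+6 - 0.061107*I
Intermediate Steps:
f = 552 (f = 392 + 160 = 552)
k = I*√10 (k = √(-10) = I*√10 ≈ 3.1623*I)
V(l, W) = (W + l + 20*I*√10)/(W + l) (V(l, W) = (l + ((I*√10)*20 + W))/(W + l) = (l + (20*I*√10 + W))/(W + l) = (l + (W + 20*I*√10))/(W + l) = (W + l + 20*I*√10)/(W + l))
V(-1587, f) + 4762477 = (552 - 1587 + 20*I*√10)/(552 - 1587) + 4762477 = (-1035 + 20*I*√10)/(-1035) + 4762477 = -(-1035 + 20*I*√10)/1035 + 4762477 = (1 - 4*I*√10/207) + 4762477 = 4762478 - 4*I*√10/207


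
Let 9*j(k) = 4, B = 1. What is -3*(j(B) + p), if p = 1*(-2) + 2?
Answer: -4/3 ≈ -1.3333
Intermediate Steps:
p = 0 (p = -2 + 2 = 0)
j(k) = 4/9 (j(k) = (⅑)*4 = 4/9)
-3*(j(B) + p) = -3*(4/9 + 0) = -3*4/9 = -4/3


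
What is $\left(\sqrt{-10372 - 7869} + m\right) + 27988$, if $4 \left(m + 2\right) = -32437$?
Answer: $\frac{79507}{4} + i \sqrt{18241} \approx 19877.0 + 135.06 i$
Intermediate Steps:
$m = - \frac{32445}{4}$ ($m = -2 + \frac{1}{4} \left(-32437\right) = -2 - \frac{32437}{4} = - \frac{32445}{4} \approx -8111.3$)
$\left(\sqrt{-10372 - 7869} + m\right) + 27988 = \left(\sqrt{-10372 - 7869} - \frac{32445}{4}\right) + 27988 = \left(\sqrt{-18241} - \frac{32445}{4}\right) + 27988 = \left(i \sqrt{18241} - \frac{32445}{4}\right) + 27988 = \left(- \frac{32445}{4} + i \sqrt{18241}\right) + 27988 = \frac{79507}{4} + i \sqrt{18241}$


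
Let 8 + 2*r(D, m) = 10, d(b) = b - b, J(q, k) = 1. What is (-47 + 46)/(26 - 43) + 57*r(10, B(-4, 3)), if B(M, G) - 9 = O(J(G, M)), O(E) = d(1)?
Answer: 970/17 ≈ 57.059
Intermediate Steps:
d(b) = 0
O(E) = 0
B(M, G) = 9 (B(M, G) = 9 + 0 = 9)
r(D, m) = 1 (r(D, m) = -4 + (½)*10 = -4 + 5 = 1)
(-47 + 46)/(26 - 43) + 57*r(10, B(-4, 3)) = (-47 + 46)/(26 - 43) + 57*1 = -1/(-17) + 57 = -1*(-1/17) + 57 = 1/17 + 57 = 970/17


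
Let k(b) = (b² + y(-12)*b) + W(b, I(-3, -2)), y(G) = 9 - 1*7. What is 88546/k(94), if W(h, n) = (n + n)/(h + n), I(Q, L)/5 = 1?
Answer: 4383027/446693 ≈ 9.8122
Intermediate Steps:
I(Q, L) = 5 (I(Q, L) = 5*1 = 5)
W(h, n) = 2*n/(h + n) (W(h, n) = (2*n)/(h + n) = 2*n/(h + n))
y(G) = 2 (y(G) = 9 - 7 = 2)
k(b) = b² + 2*b + 10/(5 + b) (k(b) = (b² + 2*b) + 2*5/(b + 5) = (b² + 2*b) + 2*5/(5 + b) = (b² + 2*b) + 10/(5 + b) = b² + 2*b + 10/(5 + b))
88546/k(94) = 88546/(((10 + 94*(2 + 94)*(5 + 94))/(5 + 94))) = 88546/(((10 + 94*96*99)/99)) = 88546/(((10 + 893376)/99)) = 88546/(((1/99)*893386)) = 88546/(893386/99) = 88546*(99/893386) = 4383027/446693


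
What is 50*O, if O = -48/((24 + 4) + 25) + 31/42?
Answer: -9325/1113 ≈ -8.3783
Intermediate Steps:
O = -373/2226 (O = -48/(28 + 25) + 31*(1/42) = -48/53 + 31/42 = -373/2226 ≈ -0.16757)
50*O = 50*(-373/2226) = -9325/1113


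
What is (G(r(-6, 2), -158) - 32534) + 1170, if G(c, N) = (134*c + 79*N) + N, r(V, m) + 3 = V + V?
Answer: -46014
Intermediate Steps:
r(V, m) = -3 + 2*V (r(V, m) = -3 + (V + V) = -3 + 2*V)
G(c, N) = 80*N + 134*c (G(c, N) = (79*N + 134*c) + N = 80*N + 134*c)
(G(r(-6, 2), -158) - 32534) + 1170 = ((80*(-158) + 134*(-3 + 2*(-6))) - 32534) + 1170 = ((-12640 + 134*(-3 - 12)) - 32534) + 1170 = ((-12640 + 134*(-15)) - 32534) + 1170 = ((-12640 - 2010) - 32534) + 1170 = (-14650 - 32534) + 1170 = -47184 + 1170 = -46014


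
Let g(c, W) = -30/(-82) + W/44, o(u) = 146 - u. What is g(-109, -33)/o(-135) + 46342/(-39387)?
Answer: -2138106109/1815110508 ≈ -1.1779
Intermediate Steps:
g(c, W) = 15/41 + W/44 (g(c, W) = -30*(-1/82) + W*(1/44) = 15/41 + W/44)
g(-109, -33)/o(-135) + 46342/(-39387) = (15/41 + (1/44)*(-33))/(146 - 1*(-135)) + 46342/(-39387) = (15/41 - 3/4)/(146 + 135) + 46342*(-1/39387) = -63/164/281 - 46342/39387 = -63/164*1/281 - 46342/39387 = -63/46084 - 46342/39387 = -2138106109/1815110508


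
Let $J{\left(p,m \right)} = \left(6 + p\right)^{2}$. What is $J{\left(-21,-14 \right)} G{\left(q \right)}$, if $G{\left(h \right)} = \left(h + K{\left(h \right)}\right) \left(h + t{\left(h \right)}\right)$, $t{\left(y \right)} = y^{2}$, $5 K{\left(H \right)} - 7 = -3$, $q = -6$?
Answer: $-35100$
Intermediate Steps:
$K{\left(H \right)} = \frac{4}{5}$ ($K{\left(H \right)} = \frac{7}{5} + \frac{1}{5} \left(-3\right) = \frac{7}{5} - \frac{3}{5} = \frac{4}{5}$)
$G{\left(h \right)} = \left(\frac{4}{5} + h\right) \left(h + h^{2}\right)$ ($G{\left(h \right)} = \left(h + \frac{4}{5}\right) \left(h + h^{2}\right) = \left(\frac{4}{5} + h\right) \left(h + h^{2}\right)$)
$J{\left(-21,-14 \right)} G{\left(q \right)} = \left(6 - 21\right)^{2} \cdot \frac{1}{5} \left(-6\right) \left(4 + 5 \left(-6\right)^{2} + 9 \left(-6\right)\right) = \left(-15\right)^{2} \cdot \frac{1}{5} \left(-6\right) \left(4 + 5 \cdot 36 - 54\right) = 225 \cdot \frac{1}{5} \left(-6\right) \left(4 + 180 - 54\right) = 225 \cdot \frac{1}{5} \left(-6\right) 130 = 225 \left(-156\right) = -35100$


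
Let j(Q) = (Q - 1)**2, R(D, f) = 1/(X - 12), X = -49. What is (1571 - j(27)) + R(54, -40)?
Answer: 54594/61 ≈ 894.98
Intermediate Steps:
R(D, f) = -1/61 (R(D, f) = 1/(-49 - 12) = 1/(-61) = -1/61)
j(Q) = (-1 + Q)**2
(1571 - j(27)) + R(54, -40) = (1571 - (-1 + 27)**2) - 1/61 = (1571 - 1*26**2) - 1/61 = (1571 - 1*676) - 1/61 = (1571 - 676) - 1/61 = 895 - 1/61 = 54594/61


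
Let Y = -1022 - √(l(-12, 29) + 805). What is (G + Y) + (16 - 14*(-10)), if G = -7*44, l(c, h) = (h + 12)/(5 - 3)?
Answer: -1174 - √3302/2 ≈ -1202.7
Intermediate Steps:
l(c, h) = 6 + h/2 (l(c, h) = (12 + h)/2 = (12 + h)*(½) = 6 + h/2)
G = -308
Y = -1022 - √3302/2 (Y = -1022 - √((6 + (½)*29) + 805) = -1022 - √((6 + 29/2) + 805) = -1022 - √(41/2 + 805) = -1022 - √(1651/2) = -1022 - √3302/2 ≈ -1050.7)
(G + Y) + (16 - 14*(-10)) = (-308 + (-1022 - √3302/2)) + (16 - 14*(-10)) = (-1330 - √3302/2) + (16 + 140) = (-1330 - √3302/2) + 156 = -1174 - √3302/2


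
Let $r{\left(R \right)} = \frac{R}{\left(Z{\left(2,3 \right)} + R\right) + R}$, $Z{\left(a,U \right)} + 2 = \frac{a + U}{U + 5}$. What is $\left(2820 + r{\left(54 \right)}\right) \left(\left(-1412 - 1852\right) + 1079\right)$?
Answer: $- \frac{5256874020}{853} \approx -6.1628 \cdot 10^{6}$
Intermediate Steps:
$Z{\left(a,U \right)} = -2 + \frac{U + a}{5 + U}$ ($Z{\left(a,U \right)} = -2 + \frac{a + U}{U + 5} = -2 + \frac{U + a}{5 + U}$)
$r{\left(R \right)} = \frac{R}{- \frac{11}{8} + 2 R}$ ($r{\left(R \right)} = \frac{R}{\left(\frac{-10 + 2 - 3}{5 + 3} + R\right) + R} = \frac{R}{\left(\frac{-10 + 2 - 3}{8} + R\right) + R} = \frac{R}{\left(\frac{1}{8} \left(-11\right) + R\right) + R} = \frac{R}{\left(- \frac{11}{8} + R\right) + R} = \frac{R}{- \frac{11}{8} + 2 R}$)
$\left(2820 + r{\left(54 \right)}\right) \left(\left(-1412 - 1852\right) + 1079\right) = \left(2820 + 8 \cdot 54 \frac{1}{-11 + 16 \cdot 54}\right) \left(\left(-1412 - 1852\right) + 1079\right) = \left(2820 + 8 \cdot 54 \frac{1}{-11 + 864}\right) \left(-3264 + 1079\right) = \left(2820 + 8 \cdot 54 \cdot \frac{1}{853}\right) \left(-2185\right) = \left(2820 + \frac{432}{853}\right) \left(-2185\right) = \frac{2405892}{853} \left(-2185\right) = - \frac{5256874020}{853}$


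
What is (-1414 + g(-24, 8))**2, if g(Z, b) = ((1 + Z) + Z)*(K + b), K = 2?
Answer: 3549456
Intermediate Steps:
g(Z, b) = (1 + 2*Z)*(2 + b) (g(Z, b) = ((1 + Z) + Z)*(2 + b) = (1 + 2*Z)*(2 + b))
(-1414 + g(-24, 8))**2 = (-1414 + (2 + 8 + 4*(-24) + 2*(-24)*8))**2 = (-1414 + (2 + 8 - 96 - 384))**2 = (-1414 - 470)**2 = (-1884)**2 = 3549456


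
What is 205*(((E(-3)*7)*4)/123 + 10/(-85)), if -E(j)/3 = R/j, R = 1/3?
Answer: -1310/153 ≈ -8.5621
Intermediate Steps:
R = ⅓ ≈ 0.33333
E(j) = -1/j
205*(((E(-3)*7)*4)/123 + 10/(-85)) = 205*(((-1/(-3)*7)*4)/123 + 10/(-85)) = 205*(((-1*(-⅓)*7)*4)*(1/123) + 10*(-1/85)) = 205*((((⅓)*7)*4)*(1/123) - 2/17) = 205*(((7/3)*4)*(1/123) - 2/17) = 205*((28/3)*(1/123) - 2/17) = 205*(28/369 - 2/17) = 205*(-262/6273) = -1310/153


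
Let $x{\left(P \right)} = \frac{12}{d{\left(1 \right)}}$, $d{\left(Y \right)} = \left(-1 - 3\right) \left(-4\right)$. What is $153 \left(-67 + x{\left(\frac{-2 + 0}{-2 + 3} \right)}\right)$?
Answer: $- \frac{40545}{4} \approx -10136.0$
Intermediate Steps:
$d{\left(Y \right)} = 16$ ($d{\left(Y \right)} = \left(-4\right) \left(-4\right) = 16$)
$x{\left(P \right)} = \frac{3}{4}$ ($x{\left(P \right)} = \frac{12}{16} = 12 \cdot \frac{1}{16} = \frac{3}{4}$)
$153 \left(-67 + x{\left(\frac{-2 + 0}{-2 + 3} \right)}\right) = 153 \left(-67 + \frac{3}{4}\right) = 153 \left(- \frac{265}{4}\right) = - \frac{40545}{4}$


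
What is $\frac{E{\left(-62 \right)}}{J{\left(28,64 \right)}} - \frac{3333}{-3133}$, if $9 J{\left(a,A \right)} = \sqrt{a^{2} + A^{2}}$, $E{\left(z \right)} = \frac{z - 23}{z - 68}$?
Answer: $\frac{3333}{3133} + \frac{153 \sqrt{305}}{31720} \approx 1.1481$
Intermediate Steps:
$E{\left(z \right)} = \frac{-23 + z}{-68 + z}$
$J{\left(a,A \right)} = \frac{\sqrt{A^{2} + a^{2}}}{9}$ ($J{\left(a,A \right)} = \frac{\sqrt{a^{2} + A^{2}}}{9} = \frac{\sqrt{A^{2} + a^{2}}}{9}$)
$\frac{E{\left(-62 \right)}}{J{\left(28,64 \right)}} - \frac{3333}{-3133} = \frac{\frac{1}{-68 - 62} \left(-23 - 62\right)}{\frac{1}{9} \sqrt{64^{2} + 28^{2}}} - \frac{3333}{-3133} = \frac{\frac{1}{-130} \left(-85\right)}{\frac{1}{9} \sqrt{4096 + 784}} - - \frac{3333}{3133} = \frac{\left(- \frac{1}{130}\right) \left(-85\right)}{\frac{1}{9} \sqrt{4880}} + \frac{3333}{3133} = \frac{17}{26 \frac{4 \sqrt{305}}{9}} + \frac{3333}{3133} = \frac{17 \frac{9 \sqrt{305}}{1220}}{26} + \frac{3333}{3133} = \frac{153 \sqrt{305}}{31720} + \frac{3333}{3133} = \frac{3333}{3133} + \frac{153 \sqrt{305}}{31720}$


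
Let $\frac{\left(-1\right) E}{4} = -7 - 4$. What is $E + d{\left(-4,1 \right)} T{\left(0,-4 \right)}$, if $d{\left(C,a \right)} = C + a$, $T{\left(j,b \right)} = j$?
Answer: $44$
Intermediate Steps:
$E = 44$ ($E = - 4 \left(-7 - 4\right) = \left(-4\right) \left(-11\right) = 44$)
$E + d{\left(-4,1 \right)} T{\left(0,-4 \right)} = 44 + \left(-4 + 1\right) 0 = 44 - 0 = 44 + 0 = 44$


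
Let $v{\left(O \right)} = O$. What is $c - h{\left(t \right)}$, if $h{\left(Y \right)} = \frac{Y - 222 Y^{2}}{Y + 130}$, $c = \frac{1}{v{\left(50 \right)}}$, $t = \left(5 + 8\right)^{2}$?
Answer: $\frac{24386073}{1150} \approx 21205.0$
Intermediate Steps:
$t = 169$ ($t = 13^{2} = 169$)
$c = \frac{1}{50} \approx 0.02$
$h{\left(Y \right)} = \frac{Y - 222 Y^{2}}{130 + Y}$
$c - h{\left(t \right)} = \frac{1}{50} - \frac{169 \left(1 - 37518\right)}{130 + 169} = \frac{1}{50} - \frac{169 \left(1 - 37518\right)}{299} = \frac{1}{50} - 169 \cdot \frac{1}{299} \left(-37517\right) = \frac{1}{50} - - \frac{487721}{23} = \frac{1}{50} + \frac{487721}{23} = \frac{24386073}{1150}$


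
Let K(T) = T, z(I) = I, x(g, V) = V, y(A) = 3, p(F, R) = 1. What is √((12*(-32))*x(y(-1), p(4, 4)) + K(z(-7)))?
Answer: I*√391 ≈ 19.774*I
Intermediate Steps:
√((12*(-32))*x(y(-1), p(4, 4)) + K(z(-7))) = √((12*(-32))*1 - 7) = √(-384*1 - 7) = √(-384 - 7) = √(-391) = I*√391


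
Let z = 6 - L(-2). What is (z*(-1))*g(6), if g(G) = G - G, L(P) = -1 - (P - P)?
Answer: 0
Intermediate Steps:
L(P) = -1 (L(P) = -1 - 1*0 = -1 + 0 = -1)
z = 7 (z = 6 - 1*(-1) = 6 + 1 = 7)
g(G) = 0
(z*(-1))*g(6) = (7*(-1))*0 = -7*0 = 0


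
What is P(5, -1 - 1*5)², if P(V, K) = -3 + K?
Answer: 81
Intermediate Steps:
P(5, -1 - 1*5)² = (-3 + (-1 - 1*5))² = (-3 + (-1 - 5))² = (-3 - 6)² = (-9)² = 81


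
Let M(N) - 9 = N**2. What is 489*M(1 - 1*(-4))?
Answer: 16626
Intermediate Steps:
M(N) = 9 + N**2
489*M(1 - 1*(-4)) = 489*(9 + (1 - 1*(-4))**2) = 489*(9 + (1 + 4)**2) = 489*(9 + 5**2) = 489*(9 + 25) = 489*34 = 16626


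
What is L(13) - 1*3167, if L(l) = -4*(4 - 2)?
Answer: -3175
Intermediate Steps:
L(l) = -8 (L(l) = -4*2 = -8)
L(13) - 1*3167 = -8 - 1*3167 = -8 - 3167 = -3175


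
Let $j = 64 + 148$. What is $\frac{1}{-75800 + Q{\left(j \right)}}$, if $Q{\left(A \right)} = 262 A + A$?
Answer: $- \frac{1}{20044} \approx -4.989 \cdot 10^{-5}$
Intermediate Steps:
$j = 212$
$Q{\left(A \right)} = 263 A$
$\frac{1}{-75800 + Q{\left(j \right)}} = \frac{1}{-75800 + 263 \cdot 212} = \frac{1}{-75800 + 55756} = \frac{1}{-20044} = - \frac{1}{20044}$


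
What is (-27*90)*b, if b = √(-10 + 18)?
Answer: -4860*√2 ≈ -6873.1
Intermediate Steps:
b = 2*√2 (b = √8 = 2*√2 ≈ 2.8284)
(-27*90)*b = (-27*90)*(2*√2) = -4860*√2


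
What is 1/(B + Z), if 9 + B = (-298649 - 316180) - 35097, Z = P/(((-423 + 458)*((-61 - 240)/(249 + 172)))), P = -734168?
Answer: -10535/6537980497 ≈ -1.6114e-6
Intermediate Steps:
Z = 309084728/10535 (Z = -734168*(249 + 172)/((-423 + 458)*(-61 - 240)) = -734168/(35*(-301/421)) = -734168/(-10535/421) = -734168*(-421/10535) = 309084728/10535 ≈ 29339.)
B = -649935 (B = -9 + ((-298649 - 316180) - 35097) = -9 + (-614829 - 35097) = -9 - 649926 = -649935)
1/(B + Z) = 1/(-649935 + 309084728/10535) = 1/(-6537980497/10535) = -10535/6537980497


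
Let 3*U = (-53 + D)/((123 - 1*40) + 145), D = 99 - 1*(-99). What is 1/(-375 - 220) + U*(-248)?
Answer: -5349221/101745 ≈ -52.575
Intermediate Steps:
D = 198 (D = 99 + 99 = 198)
U = 145/684 (U = ((-53 + 198)/((123 - 1*40) + 145))/3 = (145/((123 - 40) + 145))/3 = (145/(83 + 145))/3 = (145/228)/3 = (145*(1/228))/3 = (1/3)*(145/228) = 145/684 ≈ 0.21199)
1/(-375 - 220) + U*(-248) = 1/(-375 - 220) + (145/684)*(-248) = 1/(-595) - 8990/171 = -1/595 - 8990/171 = -5349221/101745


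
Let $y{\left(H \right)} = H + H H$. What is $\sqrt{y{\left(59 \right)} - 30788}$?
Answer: $4 i \sqrt{1703} \approx 165.07 i$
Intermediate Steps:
$y{\left(H \right)} = H + H^{2}$
$\sqrt{y{\left(59 \right)} - 30788} = \sqrt{59 \left(1 + 59\right) - 30788} = \sqrt{59 \cdot 60 - 30788} = \sqrt{3540 - 30788} = \sqrt{-27248} = 4 i \sqrt{1703}$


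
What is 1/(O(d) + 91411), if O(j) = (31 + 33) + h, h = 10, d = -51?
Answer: 1/91485 ≈ 1.0931e-5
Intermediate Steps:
O(j) = 74 (O(j) = (31 + 33) + 10 = 64 + 10 = 74)
1/(O(d) + 91411) = 1/(74 + 91411) = 1/91485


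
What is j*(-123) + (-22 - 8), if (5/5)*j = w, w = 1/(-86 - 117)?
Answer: -5967/203 ≈ -29.394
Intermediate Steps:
w = -1/203 (w = 1/(-203) = -1/203 ≈ -0.0049261)
j = -1/203 ≈ -0.0049261
j*(-123) + (-22 - 8) = -1/203*(-123) + (-22 - 8) = 123/203 - 30 = -5967/203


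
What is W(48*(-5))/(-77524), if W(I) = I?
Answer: 60/19381 ≈ 0.0030958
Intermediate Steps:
W(48*(-5))/(-77524) = (48*(-5))/(-77524) = -240*(-1/77524) = 60/19381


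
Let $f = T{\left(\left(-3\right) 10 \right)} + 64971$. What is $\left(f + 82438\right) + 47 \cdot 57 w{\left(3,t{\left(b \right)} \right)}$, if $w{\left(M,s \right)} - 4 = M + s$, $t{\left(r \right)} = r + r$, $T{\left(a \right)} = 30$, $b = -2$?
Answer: $155476$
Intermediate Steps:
$t{\left(r \right)} = 2 r$
$w{\left(M,s \right)} = 4 + M + s$ ($w{\left(M,s \right)} = 4 + \left(M + s\right) = 4 + M + s$)
$f = 65001$ ($f = 30 + 64971 = 65001$)
$\left(f + 82438\right) + 47 \cdot 57 w{\left(3,t{\left(b \right)} \right)} = \left(65001 + 82438\right) + 47 \cdot 57 \left(4 + 3 + 2 \left(-2\right)\right) = 147439 + 2679 \left(4 + 3 - 4\right) = 147439 + 2679 \cdot 3 = 147439 + 8037 = 155476$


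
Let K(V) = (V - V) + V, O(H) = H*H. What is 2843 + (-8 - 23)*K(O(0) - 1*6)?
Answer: 3029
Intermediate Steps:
O(H) = H²
K(V) = V (K(V) = 0 + V = V)
2843 + (-8 - 23)*K(O(0) - 1*6) = 2843 + (-8 - 23)*(0² - 1*6) = 2843 - 31*(0 - 6) = 2843 - 31*(-6) = 2843 + 186 = 3029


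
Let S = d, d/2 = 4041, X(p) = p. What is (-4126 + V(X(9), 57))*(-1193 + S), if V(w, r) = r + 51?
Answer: -27680002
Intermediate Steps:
d = 8082 (d = 2*4041 = 8082)
S = 8082
V(w, r) = 51 + r
(-4126 + V(X(9), 57))*(-1193 + S) = (-4126 + (51 + 57))*(-1193 + 8082) = (-4126 + 108)*6889 = -4018*6889 = -27680002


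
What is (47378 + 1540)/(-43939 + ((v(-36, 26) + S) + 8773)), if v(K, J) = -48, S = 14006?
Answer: -24459/10604 ≈ -2.3066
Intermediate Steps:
(47378 + 1540)/(-43939 + ((v(-36, 26) + S) + 8773)) = (47378 + 1540)/(-43939 + ((-48 + 14006) + 8773)) = 48918/(-43939 + (13958 + 8773)) = 48918/(-43939 + 22731) = 48918/(-21208) = 48918*(-1/21208) = -24459/10604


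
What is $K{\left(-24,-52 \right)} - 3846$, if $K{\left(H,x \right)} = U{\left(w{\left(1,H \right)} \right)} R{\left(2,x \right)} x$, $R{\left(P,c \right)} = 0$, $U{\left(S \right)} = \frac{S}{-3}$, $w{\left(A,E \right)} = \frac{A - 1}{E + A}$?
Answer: $-3846$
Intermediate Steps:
$w{\left(A,E \right)} = \frac{-1 + A}{A + E}$
$U{\left(S \right)} = - \frac{S}{3}$ ($U{\left(S \right)} = S \left(- \frac{1}{3}\right) = - \frac{S}{3}$)
$K{\left(H,x \right)} = 0$ ($K{\left(H,x \right)} = - \frac{\frac{1}{1 + H} \left(-1 + 1\right)}{3} \cdot 0 x = - \frac{\frac{1}{1 + H} 0}{3} \cdot 0 x = \left(- \frac{1}{3}\right) 0 \cdot 0 x = 0 \cdot 0 x = 0 x = 0$)
$K{\left(-24,-52 \right)} - 3846 = 0 - 3846 = -3846$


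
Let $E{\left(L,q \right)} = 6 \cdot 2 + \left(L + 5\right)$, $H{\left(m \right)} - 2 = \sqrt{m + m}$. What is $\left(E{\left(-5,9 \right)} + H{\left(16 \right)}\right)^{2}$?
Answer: $228 + 112 \sqrt{2} \approx 386.39$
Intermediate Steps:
$H{\left(m \right)} = 2 + \sqrt{2} \sqrt{m}$ ($H{\left(m \right)} = 2 + \sqrt{m + m} = 2 + \sqrt{2 m} = 2 + \sqrt{2} \sqrt{m}$)
$E{\left(L,q \right)} = 17 + L$ ($E{\left(L,q \right)} = 12 + \left(5 + L\right) = 17 + L$)
$\left(E{\left(-5,9 \right)} + H{\left(16 \right)}\right)^{2} = \left(\left(17 - 5\right) + \left(2 + \sqrt{2} \sqrt{16}\right)\right)^{2} = \left(12 + \left(2 + \sqrt{2} \cdot 4\right)\right)^{2} = \left(12 + \left(2 + 4 \sqrt{2}\right)\right)^{2} = \left(14 + 4 \sqrt{2}\right)^{2}$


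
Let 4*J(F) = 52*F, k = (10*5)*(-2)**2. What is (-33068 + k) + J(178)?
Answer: -30554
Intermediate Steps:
k = 200 (k = 50*4 = 200)
J(F) = 13*F (J(F) = (52*F)/4 = 13*F)
(-33068 + k) + J(178) = (-33068 + 200) + 13*178 = -32868 + 2314 = -30554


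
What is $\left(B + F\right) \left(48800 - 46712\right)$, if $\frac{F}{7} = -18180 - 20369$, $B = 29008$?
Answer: $-502863480$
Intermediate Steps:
$F = -269843$ ($F = 7 \left(-18180 - 20369\right) = 7 \left(-38549\right) = -269843$)
$\left(B + F\right) \left(48800 - 46712\right) = \left(29008 - 269843\right) \left(48800 - 46712\right) = \left(-240835\right) 2088 = -502863480$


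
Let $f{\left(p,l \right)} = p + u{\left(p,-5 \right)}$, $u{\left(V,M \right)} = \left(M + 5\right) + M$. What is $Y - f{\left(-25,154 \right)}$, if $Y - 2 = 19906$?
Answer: $19938$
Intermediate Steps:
$u{\left(V,M \right)} = 5 + 2 M$ ($u{\left(V,M \right)} = \left(5 + M\right) + M = 5 + 2 M$)
$Y = 19908$ ($Y = 2 + 19906 = 19908$)
$f{\left(p,l \right)} = -5 + p$ ($f{\left(p,l \right)} = p + \left(5 + 2 \left(-5\right)\right) = p + \left(5 - 10\right) = p - 5 = -5 + p$)
$Y - f{\left(-25,154 \right)} = 19908 - \left(-5 - 25\right) = 19908 - -30 = 19908 + 30 = 19938$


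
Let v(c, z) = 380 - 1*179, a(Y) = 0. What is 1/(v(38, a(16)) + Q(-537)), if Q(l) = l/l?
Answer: 1/202 ≈ 0.0049505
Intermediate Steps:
v(c, z) = 201 (v(c, z) = 380 - 179 = 201)
Q(l) = 1
1/(v(38, a(16)) + Q(-537)) = 1/(201 + 1) = 1/202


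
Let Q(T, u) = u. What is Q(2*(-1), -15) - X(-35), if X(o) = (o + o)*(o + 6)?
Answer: -2045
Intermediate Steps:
X(o) = 2*o*(6 + o) (X(o) = (2*o)*(6 + o) = 2*o*(6 + o))
Q(2*(-1), -15) - X(-35) = -15 - 2*(-35)*(6 - 35) = -15 - 2*(-35)*(-29) = -15 - 1*2030 = -15 - 2030 = -2045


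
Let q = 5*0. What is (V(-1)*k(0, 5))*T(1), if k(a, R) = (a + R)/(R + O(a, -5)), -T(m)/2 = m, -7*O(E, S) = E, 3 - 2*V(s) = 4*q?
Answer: -3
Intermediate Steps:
q = 0
V(s) = 3/2 (V(s) = 3/2 - 2*0 = 3/2 - 1/2*0 = 3/2 + 0 = 3/2)
O(E, S) = -E/7
T(m) = -2*m
k(a, R) = (R + a)/(R - a/7) (k(a, R) = (a + R)/(R - a/7) = (R + a)/(R - a/7))
(V(-1)*k(0, 5))*T(1) = (3*(7*(5 + 0)/(-1*0 + 7*5))/2)*(-2*1) = (3*(7*5/(0 + 35))/2)*(-2) = (3*(7*5/35)/2)*(-2) = (3*(7*(1/35)*5)/2)*(-2) = ((3/2)*1)*(-2) = (3/2)*(-2) = -3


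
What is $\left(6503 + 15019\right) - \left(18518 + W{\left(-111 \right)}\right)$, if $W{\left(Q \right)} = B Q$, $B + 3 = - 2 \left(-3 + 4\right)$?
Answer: $2449$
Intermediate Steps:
$B = -5$ ($B = -3 - 2 \left(-3 + 4\right) = -3 - 2 = -5$)
$W{\left(Q \right)} = - 5 Q$
$\left(6503 + 15019\right) - \left(18518 + W{\left(-111 \right)}\right) = \left(6503 + 15019\right) - \left(18518 - -555\right) = 21522 - \left(18518 + 555\right) = 21522 - 19073 = 2449$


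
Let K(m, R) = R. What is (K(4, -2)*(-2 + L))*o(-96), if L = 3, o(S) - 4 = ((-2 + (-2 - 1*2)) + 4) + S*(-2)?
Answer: -388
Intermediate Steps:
o(S) = 2 - 2*S (o(S) = 4 + (((-2 + (-2 - 1*2)) + 4) + S*(-2)) = 4 + (((-2 + (-2 - 2)) + 4) - 2*S) = 4 + (((-2 - 4) + 4) - 2*S) = 4 + ((-6 + 4) - 2*S) = 4 + (-2 - 2*S) = 2 - 2*S)
(K(4, -2)*(-2 + L))*o(-96) = (-2*(-2 + 3))*(2 - 2*(-96)) = (-2*1)*(2 + 192) = -2*194 = -388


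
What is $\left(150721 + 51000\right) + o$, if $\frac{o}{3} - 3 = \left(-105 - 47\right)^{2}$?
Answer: $271042$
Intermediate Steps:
$o = 69321$ ($o = 9 + 3 \left(-105 - 47\right)^{2} = 9 + 3 \left(-152\right)^{2} = 9 + 3 \cdot 23104 = 9 + 69312 = 69321$)
$\left(150721 + 51000\right) + o = \left(150721 + 51000\right) + 69321 = 201721 + 69321 = 271042$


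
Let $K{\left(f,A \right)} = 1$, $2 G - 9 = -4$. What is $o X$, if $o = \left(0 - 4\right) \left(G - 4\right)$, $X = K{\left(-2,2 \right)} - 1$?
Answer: $0$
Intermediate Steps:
$G = \frac{5}{2}$ ($G = \frac{9}{2} + \frac{1}{2} \left(-4\right) = \frac{9}{2} - 2 = \frac{5}{2} \approx 2.5$)
$X = 0$ ($X = 1 - 1 = 0$)
$o = 6$ ($o = \left(0 - 4\right) \left(\frac{5}{2} - 4\right) = \left(-4\right) \left(- \frac{3}{2}\right) = 6$)
$o X = 6 \cdot 0 = 0$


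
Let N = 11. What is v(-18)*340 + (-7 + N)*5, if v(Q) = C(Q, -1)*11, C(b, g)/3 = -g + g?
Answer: 20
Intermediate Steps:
C(b, g) = 0 (C(b, g) = 3*(-g + g) = 3*0 = 0)
v(Q) = 0 (v(Q) = 0*11 = 0)
v(-18)*340 + (-7 + N)*5 = 0*340 + (-7 + 11)*5 = 0 + 4*5 = 0 + 20 = 20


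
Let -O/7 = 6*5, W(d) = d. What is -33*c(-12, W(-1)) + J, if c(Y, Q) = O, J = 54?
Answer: 6984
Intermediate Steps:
O = -210 (O = -42*5 = -7*30 = -210)
c(Y, Q) = -210
-33*c(-12, W(-1)) + J = -33*(-210) + 54 = 6930 + 54 = 6984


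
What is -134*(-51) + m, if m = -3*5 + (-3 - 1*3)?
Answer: 6813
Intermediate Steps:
m = -21 (m = -15 + (-3 - 3) = -15 - 6 = -21)
-134*(-51) + m = -134*(-51) - 21 = 6834 - 21 = 6813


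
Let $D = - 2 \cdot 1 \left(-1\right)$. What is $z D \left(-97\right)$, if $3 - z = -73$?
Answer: $-14744$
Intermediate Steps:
$z = 76$ ($z = 3 - -73 = 3 + 73 = 76$)
$D = 2$ ($D = \left(-2\right) \left(-1\right) = 2$)
$z D \left(-97\right) = 76 \cdot 2 \left(-97\right) = 152 \left(-97\right) = -14744$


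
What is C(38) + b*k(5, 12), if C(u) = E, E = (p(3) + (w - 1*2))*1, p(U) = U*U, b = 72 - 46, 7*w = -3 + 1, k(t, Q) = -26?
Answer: -4685/7 ≈ -669.29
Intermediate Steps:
w = -2/7 (w = (-3 + 1)/7 = (1/7)*(-2) = -2/7 ≈ -0.28571)
b = 26
p(U) = U**2
E = 47/7 (E = (3**2 + (-2/7 - 1*2))*1 = (9 + (-2/7 - 2))*1 = (9 - 16/7)*1 = (47/7)*1 = 47/7 ≈ 6.7143)
C(u) = 47/7
C(38) + b*k(5, 12) = 47/7 + 26*(-26) = 47/7 - 676 = -4685/7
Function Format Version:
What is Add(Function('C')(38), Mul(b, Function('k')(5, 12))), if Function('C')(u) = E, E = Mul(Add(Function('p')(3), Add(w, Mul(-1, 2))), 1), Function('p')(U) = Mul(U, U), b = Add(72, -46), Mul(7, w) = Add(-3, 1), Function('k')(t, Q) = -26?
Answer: Rational(-4685, 7) ≈ -669.29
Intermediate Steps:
w = Rational(-2, 7) (w = Mul(Rational(1, 7), Add(-3, 1)) = Mul(Rational(1, 7), -2) = Rational(-2, 7) ≈ -0.28571)
b = 26
Function('p')(U) = Pow(U, 2)
E = Rational(47, 7) (E = Mul(Add(Pow(3, 2), Add(Rational(-2, 7), Mul(-1, 2))), 1) = Mul(Add(9, Add(Rational(-2, 7), -2)), 1) = Mul(Add(9, Rational(-16, 7)), 1) = Mul(Rational(47, 7), 1) = Rational(47, 7) ≈ 6.7143)
Function('C')(u) = Rational(47, 7)
Add(Function('C')(38), Mul(b, Function('k')(5, 12))) = Add(Rational(47, 7), Mul(26, -26)) = Add(Rational(47, 7), -676) = Rational(-4685, 7)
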